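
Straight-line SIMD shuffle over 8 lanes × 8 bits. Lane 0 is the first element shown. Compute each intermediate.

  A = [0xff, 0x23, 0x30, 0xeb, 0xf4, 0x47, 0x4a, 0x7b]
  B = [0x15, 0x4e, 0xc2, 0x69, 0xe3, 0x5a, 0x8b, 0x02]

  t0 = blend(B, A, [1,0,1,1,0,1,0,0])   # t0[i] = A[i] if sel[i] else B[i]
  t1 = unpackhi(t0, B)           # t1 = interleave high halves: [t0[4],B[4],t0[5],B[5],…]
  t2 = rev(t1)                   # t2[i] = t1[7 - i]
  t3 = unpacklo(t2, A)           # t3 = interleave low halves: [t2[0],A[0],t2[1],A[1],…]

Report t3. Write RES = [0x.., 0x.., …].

RES = [ 0x02  0xff  0x02  0x23  0x8b  0x30  0x8b  0xeb ]

→ t0 |ff|4e|30|eb|e3|47|8b|02|
→ t1 |e3|e3|47|5a|8b|8b|02|02|
→ t2 |02|02|8b|8b|5a|47|e3|e3|
→ t3 |02|ff|02|23|8b|30|8b|eb|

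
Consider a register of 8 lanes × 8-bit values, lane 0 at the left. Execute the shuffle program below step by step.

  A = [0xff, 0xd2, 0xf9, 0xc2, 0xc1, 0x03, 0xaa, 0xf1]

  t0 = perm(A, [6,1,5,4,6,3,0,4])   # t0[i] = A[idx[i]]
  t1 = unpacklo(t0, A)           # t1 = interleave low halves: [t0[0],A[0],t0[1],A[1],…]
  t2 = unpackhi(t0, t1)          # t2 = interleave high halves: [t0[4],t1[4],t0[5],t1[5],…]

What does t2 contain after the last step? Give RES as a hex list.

t0 = [0xaa, 0xd2, 0x03, 0xc1, 0xaa, 0xc2, 0xff, 0xc1]
t1 = [0xaa, 0xff, 0xd2, 0xd2, 0x03, 0xf9, 0xc1, 0xc2]
t2 = [0xaa, 0x03, 0xc2, 0xf9, 0xff, 0xc1, 0xc1, 0xc2]

RES = [ 0xaa  0x03  0xc2  0xf9  0xff  0xc1  0xc1  0xc2 ]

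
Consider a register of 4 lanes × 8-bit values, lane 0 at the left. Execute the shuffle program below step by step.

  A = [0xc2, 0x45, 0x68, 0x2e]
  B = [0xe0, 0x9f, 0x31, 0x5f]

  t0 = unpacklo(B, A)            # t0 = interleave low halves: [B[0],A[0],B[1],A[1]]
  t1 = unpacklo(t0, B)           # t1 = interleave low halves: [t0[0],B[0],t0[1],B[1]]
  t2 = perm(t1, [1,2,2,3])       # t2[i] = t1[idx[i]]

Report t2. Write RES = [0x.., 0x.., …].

  t0: e0 c2 9f 45
  t1: e0 e0 c2 9f
  t2: e0 c2 c2 9f

RES = [ 0xe0  0xc2  0xc2  0x9f ]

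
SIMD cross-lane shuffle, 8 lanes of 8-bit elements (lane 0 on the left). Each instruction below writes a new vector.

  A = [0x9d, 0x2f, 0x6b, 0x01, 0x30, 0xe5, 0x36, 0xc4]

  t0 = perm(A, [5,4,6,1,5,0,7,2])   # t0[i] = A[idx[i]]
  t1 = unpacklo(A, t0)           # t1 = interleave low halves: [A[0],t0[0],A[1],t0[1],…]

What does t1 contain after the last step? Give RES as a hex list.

t0 = [0xe5, 0x30, 0x36, 0x2f, 0xe5, 0x9d, 0xc4, 0x6b]
t1 = [0x9d, 0xe5, 0x2f, 0x30, 0x6b, 0x36, 0x01, 0x2f]

RES = [ 0x9d  0xe5  0x2f  0x30  0x6b  0x36  0x01  0x2f ]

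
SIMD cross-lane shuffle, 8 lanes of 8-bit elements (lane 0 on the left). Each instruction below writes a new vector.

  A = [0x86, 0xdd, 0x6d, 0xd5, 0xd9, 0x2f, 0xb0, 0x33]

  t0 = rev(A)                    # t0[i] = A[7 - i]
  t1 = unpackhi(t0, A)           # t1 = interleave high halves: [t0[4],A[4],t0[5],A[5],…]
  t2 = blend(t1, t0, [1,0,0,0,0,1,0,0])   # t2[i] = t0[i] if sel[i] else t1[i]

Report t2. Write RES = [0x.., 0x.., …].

→ t0 |33|b0|2f|d9|d5|6d|dd|86|
→ t1 |d5|d9|6d|2f|dd|b0|86|33|
→ t2 |33|d9|6d|2f|dd|6d|86|33|

RES = [ 0x33  0xd9  0x6d  0x2f  0xdd  0x6d  0x86  0x33 ]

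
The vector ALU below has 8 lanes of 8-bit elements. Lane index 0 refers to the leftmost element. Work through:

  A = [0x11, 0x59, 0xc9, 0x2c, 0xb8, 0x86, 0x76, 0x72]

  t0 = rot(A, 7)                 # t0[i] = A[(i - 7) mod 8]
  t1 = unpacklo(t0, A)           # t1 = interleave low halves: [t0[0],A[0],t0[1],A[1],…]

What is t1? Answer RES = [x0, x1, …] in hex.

→ t0 |59|c9|2c|b8|86|76|72|11|
→ t1 |59|11|c9|59|2c|c9|b8|2c|

RES = [0x59, 0x11, 0xc9, 0x59, 0x2c, 0xc9, 0xb8, 0x2c]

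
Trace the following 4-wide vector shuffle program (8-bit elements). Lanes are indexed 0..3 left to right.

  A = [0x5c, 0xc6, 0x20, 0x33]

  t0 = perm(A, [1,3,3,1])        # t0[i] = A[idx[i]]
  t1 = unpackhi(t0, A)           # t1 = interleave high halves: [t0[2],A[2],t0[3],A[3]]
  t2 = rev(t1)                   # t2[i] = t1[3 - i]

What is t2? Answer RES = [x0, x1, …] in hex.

t0 = [0xc6, 0x33, 0x33, 0xc6]
t1 = [0x33, 0x20, 0xc6, 0x33]
t2 = [0x33, 0xc6, 0x20, 0x33]

RES = [0x33, 0xc6, 0x20, 0x33]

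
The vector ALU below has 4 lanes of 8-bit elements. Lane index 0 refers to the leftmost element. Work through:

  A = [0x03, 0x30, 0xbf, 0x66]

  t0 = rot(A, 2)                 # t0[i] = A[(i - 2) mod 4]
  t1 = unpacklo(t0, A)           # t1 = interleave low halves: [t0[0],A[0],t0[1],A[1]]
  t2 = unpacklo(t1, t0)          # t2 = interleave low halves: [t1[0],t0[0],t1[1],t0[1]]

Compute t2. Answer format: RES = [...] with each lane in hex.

t0 = [0xbf, 0x66, 0x03, 0x30]
t1 = [0xbf, 0x03, 0x66, 0x30]
t2 = [0xbf, 0xbf, 0x03, 0x66]

RES = [0xbf, 0xbf, 0x03, 0x66]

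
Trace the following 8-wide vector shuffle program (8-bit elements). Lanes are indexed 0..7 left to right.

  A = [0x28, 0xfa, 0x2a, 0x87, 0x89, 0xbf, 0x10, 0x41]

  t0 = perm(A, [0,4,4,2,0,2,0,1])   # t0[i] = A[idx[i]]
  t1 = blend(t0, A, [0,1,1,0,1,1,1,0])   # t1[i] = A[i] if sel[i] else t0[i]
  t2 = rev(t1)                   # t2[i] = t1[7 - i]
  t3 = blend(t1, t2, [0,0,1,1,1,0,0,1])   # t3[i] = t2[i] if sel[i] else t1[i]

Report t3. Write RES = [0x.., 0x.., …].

RES = [0x28, 0xfa, 0xbf, 0x89, 0x2a, 0xbf, 0x10, 0x28]

  t0: 28 89 89 2a 28 2a 28 fa
  t1: 28 fa 2a 2a 89 bf 10 fa
  t2: fa 10 bf 89 2a 2a fa 28
  t3: 28 fa bf 89 2a bf 10 28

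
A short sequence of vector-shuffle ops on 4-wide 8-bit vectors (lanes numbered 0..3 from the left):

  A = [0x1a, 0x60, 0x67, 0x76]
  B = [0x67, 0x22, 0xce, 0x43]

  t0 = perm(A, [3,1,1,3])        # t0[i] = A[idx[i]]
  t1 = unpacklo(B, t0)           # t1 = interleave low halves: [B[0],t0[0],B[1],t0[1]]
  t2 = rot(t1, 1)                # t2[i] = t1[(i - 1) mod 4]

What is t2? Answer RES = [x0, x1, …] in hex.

  t0: 76 60 60 76
  t1: 67 76 22 60
  t2: 60 67 76 22

RES = [0x60, 0x67, 0x76, 0x22]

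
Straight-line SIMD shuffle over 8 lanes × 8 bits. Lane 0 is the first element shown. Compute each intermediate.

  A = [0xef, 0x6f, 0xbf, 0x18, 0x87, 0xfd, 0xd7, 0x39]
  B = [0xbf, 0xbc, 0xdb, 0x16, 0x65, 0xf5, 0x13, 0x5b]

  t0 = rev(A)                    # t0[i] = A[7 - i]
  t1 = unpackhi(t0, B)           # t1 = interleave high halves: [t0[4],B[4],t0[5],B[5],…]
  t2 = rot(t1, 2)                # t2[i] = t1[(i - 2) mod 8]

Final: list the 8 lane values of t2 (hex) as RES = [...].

→ t0 |39|d7|fd|87|18|bf|6f|ef|
→ t1 |18|65|bf|f5|6f|13|ef|5b|
→ t2 |ef|5b|18|65|bf|f5|6f|13|

RES = [ 0xef  0x5b  0x18  0x65  0xbf  0xf5  0x6f  0x13 ]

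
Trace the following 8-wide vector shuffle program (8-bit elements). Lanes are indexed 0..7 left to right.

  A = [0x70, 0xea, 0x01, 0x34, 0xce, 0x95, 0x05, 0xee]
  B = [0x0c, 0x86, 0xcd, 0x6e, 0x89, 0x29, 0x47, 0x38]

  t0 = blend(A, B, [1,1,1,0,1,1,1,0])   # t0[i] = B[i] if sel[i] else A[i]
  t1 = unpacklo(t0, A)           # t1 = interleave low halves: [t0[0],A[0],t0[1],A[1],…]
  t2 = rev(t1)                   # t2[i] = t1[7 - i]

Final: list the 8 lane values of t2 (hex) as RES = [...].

RES = [0x34, 0x34, 0x01, 0xcd, 0xea, 0x86, 0x70, 0x0c]

→ t0 |0c|86|cd|34|89|29|47|ee|
→ t1 |0c|70|86|ea|cd|01|34|34|
→ t2 |34|34|01|cd|ea|86|70|0c|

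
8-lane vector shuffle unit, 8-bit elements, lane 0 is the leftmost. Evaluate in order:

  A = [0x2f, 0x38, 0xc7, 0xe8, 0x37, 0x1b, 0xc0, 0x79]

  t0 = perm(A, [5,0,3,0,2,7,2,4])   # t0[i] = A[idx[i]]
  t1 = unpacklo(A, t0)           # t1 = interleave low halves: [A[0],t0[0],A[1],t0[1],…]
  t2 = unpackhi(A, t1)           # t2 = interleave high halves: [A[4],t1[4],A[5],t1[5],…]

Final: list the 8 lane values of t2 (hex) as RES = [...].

RES = [0x37, 0xc7, 0x1b, 0xe8, 0xc0, 0xe8, 0x79, 0x2f]

  t0: 1b 2f e8 2f c7 79 c7 37
  t1: 2f 1b 38 2f c7 e8 e8 2f
  t2: 37 c7 1b e8 c0 e8 79 2f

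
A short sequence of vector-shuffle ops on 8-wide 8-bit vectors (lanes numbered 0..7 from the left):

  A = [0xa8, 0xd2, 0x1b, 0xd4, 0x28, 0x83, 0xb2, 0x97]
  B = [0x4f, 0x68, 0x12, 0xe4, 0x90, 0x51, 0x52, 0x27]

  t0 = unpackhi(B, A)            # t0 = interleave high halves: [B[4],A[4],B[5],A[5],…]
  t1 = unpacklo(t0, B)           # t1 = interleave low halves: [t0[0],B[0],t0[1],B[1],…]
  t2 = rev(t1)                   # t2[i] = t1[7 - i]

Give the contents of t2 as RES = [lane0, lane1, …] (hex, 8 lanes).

  t0: 90 28 51 83 52 b2 27 97
  t1: 90 4f 28 68 51 12 83 e4
  t2: e4 83 12 51 68 28 4f 90

RES = [0xe4, 0x83, 0x12, 0x51, 0x68, 0x28, 0x4f, 0x90]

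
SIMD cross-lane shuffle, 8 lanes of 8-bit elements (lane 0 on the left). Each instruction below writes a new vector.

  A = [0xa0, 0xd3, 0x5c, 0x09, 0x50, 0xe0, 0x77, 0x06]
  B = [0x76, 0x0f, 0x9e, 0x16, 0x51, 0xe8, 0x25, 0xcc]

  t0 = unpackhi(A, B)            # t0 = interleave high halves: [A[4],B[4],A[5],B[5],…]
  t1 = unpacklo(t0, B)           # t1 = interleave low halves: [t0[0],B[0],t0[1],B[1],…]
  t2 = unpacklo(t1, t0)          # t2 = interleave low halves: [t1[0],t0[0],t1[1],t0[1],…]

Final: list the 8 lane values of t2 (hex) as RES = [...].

RES = [0x50, 0x50, 0x76, 0x51, 0x51, 0xe0, 0x0f, 0xe8]

t0 = [0x50, 0x51, 0xe0, 0xe8, 0x77, 0x25, 0x06, 0xcc]
t1 = [0x50, 0x76, 0x51, 0x0f, 0xe0, 0x9e, 0xe8, 0x16]
t2 = [0x50, 0x50, 0x76, 0x51, 0x51, 0xe0, 0x0f, 0xe8]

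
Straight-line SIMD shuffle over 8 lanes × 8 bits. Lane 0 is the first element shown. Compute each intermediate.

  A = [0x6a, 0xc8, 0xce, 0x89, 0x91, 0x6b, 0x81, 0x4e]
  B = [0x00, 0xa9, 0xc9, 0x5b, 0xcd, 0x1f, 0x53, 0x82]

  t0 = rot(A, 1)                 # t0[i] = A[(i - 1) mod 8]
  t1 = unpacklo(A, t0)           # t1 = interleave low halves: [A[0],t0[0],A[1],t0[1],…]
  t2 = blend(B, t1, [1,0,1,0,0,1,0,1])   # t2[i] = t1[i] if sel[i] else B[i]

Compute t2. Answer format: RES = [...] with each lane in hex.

RES = [0x6a, 0xa9, 0xc8, 0x5b, 0xcd, 0xc8, 0x53, 0xce]

t0 = [0x4e, 0x6a, 0xc8, 0xce, 0x89, 0x91, 0x6b, 0x81]
t1 = [0x6a, 0x4e, 0xc8, 0x6a, 0xce, 0xc8, 0x89, 0xce]
t2 = [0x6a, 0xa9, 0xc8, 0x5b, 0xcd, 0xc8, 0x53, 0xce]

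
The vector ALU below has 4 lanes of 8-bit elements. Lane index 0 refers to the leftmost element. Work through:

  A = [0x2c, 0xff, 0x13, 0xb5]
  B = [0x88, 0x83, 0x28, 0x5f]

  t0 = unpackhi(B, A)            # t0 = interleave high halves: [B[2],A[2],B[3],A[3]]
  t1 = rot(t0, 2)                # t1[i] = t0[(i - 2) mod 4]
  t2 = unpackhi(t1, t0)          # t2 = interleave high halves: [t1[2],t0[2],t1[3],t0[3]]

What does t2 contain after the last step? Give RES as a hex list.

t0 = [0x28, 0x13, 0x5f, 0xb5]
t1 = [0x5f, 0xb5, 0x28, 0x13]
t2 = [0x28, 0x5f, 0x13, 0xb5]

RES = [ 0x28  0x5f  0x13  0xb5 ]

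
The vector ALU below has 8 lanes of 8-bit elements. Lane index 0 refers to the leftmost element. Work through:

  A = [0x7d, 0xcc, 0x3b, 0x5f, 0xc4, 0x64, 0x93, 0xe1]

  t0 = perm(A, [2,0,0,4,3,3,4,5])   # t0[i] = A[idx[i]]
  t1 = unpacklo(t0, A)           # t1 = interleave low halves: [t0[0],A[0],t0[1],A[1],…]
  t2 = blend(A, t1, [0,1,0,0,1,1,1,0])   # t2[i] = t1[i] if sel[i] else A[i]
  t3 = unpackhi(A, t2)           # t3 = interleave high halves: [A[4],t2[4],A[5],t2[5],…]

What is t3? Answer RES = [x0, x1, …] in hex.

  t0: 3b 7d 7d c4 5f 5f c4 64
  t1: 3b 7d 7d cc 7d 3b c4 5f
  t2: 7d 7d 3b 5f 7d 3b c4 e1
  t3: c4 7d 64 3b 93 c4 e1 e1

RES = [0xc4, 0x7d, 0x64, 0x3b, 0x93, 0xc4, 0xe1, 0xe1]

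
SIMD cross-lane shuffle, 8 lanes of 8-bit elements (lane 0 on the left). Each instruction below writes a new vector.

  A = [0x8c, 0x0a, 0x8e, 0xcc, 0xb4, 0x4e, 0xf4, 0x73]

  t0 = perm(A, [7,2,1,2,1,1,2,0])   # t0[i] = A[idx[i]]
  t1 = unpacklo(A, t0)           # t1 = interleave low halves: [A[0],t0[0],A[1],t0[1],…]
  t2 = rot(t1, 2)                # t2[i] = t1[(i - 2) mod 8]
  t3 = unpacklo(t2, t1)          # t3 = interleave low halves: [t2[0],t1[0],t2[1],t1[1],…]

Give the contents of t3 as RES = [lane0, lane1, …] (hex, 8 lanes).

RES = [0xcc, 0x8c, 0x8e, 0x73, 0x8c, 0x0a, 0x73, 0x8e]

→ t0 |73|8e|0a|8e|0a|0a|8e|8c|
→ t1 |8c|73|0a|8e|8e|0a|cc|8e|
→ t2 |cc|8e|8c|73|0a|8e|8e|0a|
→ t3 |cc|8c|8e|73|8c|0a|73|8e|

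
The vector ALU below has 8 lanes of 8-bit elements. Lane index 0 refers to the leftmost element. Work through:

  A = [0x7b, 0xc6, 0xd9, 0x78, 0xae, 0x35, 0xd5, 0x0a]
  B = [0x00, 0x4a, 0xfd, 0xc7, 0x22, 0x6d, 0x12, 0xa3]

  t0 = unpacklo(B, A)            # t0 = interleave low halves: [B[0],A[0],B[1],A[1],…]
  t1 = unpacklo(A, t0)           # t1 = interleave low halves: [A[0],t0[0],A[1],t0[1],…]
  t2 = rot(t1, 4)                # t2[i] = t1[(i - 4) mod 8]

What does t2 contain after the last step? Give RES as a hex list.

RES = [ 0xd9  0x4a  0x78  0xc6  0x7b  0x00  0xc6  0x7b ]

  t0: 00 7b 4a c6 fd d9 c7 78
  t1: 7b 00 c6 7b d9 4a 78 c6
  t2: d9 4a 78 c6 7b 00 c6 7b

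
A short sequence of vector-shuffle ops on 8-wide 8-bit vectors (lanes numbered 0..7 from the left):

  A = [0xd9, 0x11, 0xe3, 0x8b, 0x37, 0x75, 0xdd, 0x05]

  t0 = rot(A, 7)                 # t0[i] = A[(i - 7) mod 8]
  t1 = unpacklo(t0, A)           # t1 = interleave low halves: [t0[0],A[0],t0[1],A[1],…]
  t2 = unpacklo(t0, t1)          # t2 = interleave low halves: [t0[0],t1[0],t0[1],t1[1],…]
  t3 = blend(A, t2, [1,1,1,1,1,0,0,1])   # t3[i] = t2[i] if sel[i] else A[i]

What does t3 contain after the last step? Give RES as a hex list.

RES = [0x11, 0x11, 0xe3, 0xd9, 0x8b, 0x75, 0xdd, 0x11]

t0 = [0x11, 0xe3, 0x8b, 0x37, 0x75, 0xdd, 0x05, 0xd9]
t1 = [0x11, 0xd9, 0xe3, 0x11, 0x8b, 0xe3, 0x37, 0x8b]
t2 = [0x11, 0x11, 0xe3, 0xd9, 0x8b, 0xe3, 0x37, 0x11]
t3 = [0x11, 0x11, 0xe3, 0xd9, 0x8b, 0x75, 0xdd, 0x11]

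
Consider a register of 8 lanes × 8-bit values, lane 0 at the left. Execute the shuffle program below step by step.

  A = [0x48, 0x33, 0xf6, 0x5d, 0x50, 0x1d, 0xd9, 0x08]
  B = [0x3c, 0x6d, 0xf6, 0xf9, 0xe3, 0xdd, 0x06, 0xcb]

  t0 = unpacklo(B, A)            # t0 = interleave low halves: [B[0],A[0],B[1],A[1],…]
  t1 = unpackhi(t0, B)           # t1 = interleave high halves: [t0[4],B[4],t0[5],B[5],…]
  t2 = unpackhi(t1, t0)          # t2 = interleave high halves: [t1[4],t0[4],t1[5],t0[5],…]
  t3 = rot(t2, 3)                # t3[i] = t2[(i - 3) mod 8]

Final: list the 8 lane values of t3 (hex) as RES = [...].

t0 = [0x3c, 0x48, 0x6d, 0x33, 0xf6, 0xf6, 0xf9, 0x5d]
t1 = [0xf6, 0xe3, 0xf6, 0xdd, 0xf9, 0x06, 0x5d, 0xcb]
t2 = [0xf9, 0xf6, 0x06, 0xf6, 0x5d, 0xf9, 0xcb, 0x5d]
t3 = [0xf9, 0xcb, 0x5d, 0xf9, 0xf6, 0x06, 0xf6, 0x5d]

RES = [0xf9, 0xcb, 0x5d, 0xf9, 0xf6, 0x06, 0xf6, 0x5d]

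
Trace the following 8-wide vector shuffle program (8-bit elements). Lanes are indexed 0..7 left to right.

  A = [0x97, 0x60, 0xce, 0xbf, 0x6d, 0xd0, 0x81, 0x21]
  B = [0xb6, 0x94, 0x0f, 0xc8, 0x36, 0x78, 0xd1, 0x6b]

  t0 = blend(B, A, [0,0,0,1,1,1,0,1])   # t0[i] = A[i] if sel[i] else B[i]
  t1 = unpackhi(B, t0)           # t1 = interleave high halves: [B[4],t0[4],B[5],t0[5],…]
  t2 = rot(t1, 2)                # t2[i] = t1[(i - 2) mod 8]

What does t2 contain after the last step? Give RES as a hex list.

RES = [ 0x6b  0x21  0x36  0x6d  0x78  0xd0  0xd1  0xd1 ]

→ t0 |b6|94|0f|bf|6d|d0|d1|21|
→ t1 |36|6d|78|d0|d1|d1|6b|21|
→ t2 |6b|21|36|6d|78|d0|d1|d1|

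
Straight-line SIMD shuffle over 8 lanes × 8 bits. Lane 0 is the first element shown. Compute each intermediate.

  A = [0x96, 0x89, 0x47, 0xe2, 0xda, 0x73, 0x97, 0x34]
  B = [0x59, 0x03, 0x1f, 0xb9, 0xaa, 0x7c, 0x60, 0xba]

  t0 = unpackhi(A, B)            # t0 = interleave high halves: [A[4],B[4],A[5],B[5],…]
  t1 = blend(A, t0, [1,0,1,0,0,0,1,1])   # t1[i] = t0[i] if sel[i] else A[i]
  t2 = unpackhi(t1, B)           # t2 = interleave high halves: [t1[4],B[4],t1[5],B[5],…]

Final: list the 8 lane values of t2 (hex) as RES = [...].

  t0: da aa 73 7c 97 60 34 ba
  t1: da 89 73 e2 da 73 34 ba
  t2: da aa 73 7c 34 60 ba ba

RES = [0xda, 0xaa, 0x73, 0x7c, 0x34, 0x60, 0xba, 0xba]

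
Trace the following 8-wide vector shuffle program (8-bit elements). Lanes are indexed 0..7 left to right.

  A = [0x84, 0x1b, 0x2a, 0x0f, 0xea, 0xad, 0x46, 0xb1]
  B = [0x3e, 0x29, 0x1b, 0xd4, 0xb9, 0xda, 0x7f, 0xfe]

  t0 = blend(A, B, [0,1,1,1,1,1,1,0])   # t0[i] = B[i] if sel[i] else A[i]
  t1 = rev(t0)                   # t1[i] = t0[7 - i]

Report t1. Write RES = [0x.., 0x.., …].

  t0: 84 29 1b d4 b9 da 7f b1
  t1: b1 7f da b9 d4 1b 29 84

RES = [ 0xb1  0x7f  0xda  0xb9  0xd4  0x1b  0x29  0x84 ]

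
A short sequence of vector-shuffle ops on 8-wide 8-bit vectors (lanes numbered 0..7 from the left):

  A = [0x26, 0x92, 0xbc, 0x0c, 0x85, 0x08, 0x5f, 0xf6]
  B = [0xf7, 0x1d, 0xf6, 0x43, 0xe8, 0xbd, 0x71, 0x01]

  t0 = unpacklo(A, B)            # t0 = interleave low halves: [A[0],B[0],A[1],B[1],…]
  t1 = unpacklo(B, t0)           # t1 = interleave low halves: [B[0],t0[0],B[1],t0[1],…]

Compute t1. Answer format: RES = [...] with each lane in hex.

→ t0 |26|f7|92|1d|bc|f6|0c|43|
→ t1 |f7|26|1d|f7|f6|92|43|1d|

RES = [0xf7, 0x26, 0x1d, 0xf7, 0xf6, 0x92, 0x43, 0x1d]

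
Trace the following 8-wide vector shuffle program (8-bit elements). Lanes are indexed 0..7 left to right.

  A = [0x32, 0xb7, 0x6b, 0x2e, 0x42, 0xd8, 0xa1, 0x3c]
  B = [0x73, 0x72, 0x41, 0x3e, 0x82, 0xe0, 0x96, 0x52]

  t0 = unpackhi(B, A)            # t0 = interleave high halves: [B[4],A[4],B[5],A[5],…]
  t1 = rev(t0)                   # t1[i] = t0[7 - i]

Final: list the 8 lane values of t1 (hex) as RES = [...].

RES = [0x3c, 0x52, 0xa1, 0x96, 0xd8, 0xe0, 0x42, 0x82]

→ t0 |82|42|e0|d8|96|a1|52|3c|
→ t1 |3c|52|a1|96|d8|e0|42|82|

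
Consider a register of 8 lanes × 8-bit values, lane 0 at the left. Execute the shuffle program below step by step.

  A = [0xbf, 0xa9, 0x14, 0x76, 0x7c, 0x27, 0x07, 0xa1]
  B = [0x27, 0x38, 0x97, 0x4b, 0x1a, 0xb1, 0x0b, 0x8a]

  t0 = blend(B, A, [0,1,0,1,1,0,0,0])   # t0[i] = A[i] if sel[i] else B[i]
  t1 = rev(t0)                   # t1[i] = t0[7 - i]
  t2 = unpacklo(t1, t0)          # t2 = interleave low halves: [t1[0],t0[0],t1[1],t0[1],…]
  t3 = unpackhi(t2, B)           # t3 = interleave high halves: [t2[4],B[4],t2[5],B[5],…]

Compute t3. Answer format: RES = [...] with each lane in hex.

RES = [0xb1, 0x1a, 0x97, 0xb1, 0x7c, 0x0b, 0x76, 0x8a]

t0 = [0x27, 0xa9, 0x97, 0x76, 0x7c, 0xb1, 0x0b, 0x8a]
t1 = [0x8a, 0x0b, 0xb1, 0x7c, 0x76, 0x97, 0xa9, 0x27]
t2 = [0x8a, 0x27, 0x0b, 0xa9, 0xb1, 0x97, 0x7c, 0x76]
t3 = [0xb1, 0x1a, 0x97, 0xb1, 0x7c, 0x0b, 0x76, 0x8a]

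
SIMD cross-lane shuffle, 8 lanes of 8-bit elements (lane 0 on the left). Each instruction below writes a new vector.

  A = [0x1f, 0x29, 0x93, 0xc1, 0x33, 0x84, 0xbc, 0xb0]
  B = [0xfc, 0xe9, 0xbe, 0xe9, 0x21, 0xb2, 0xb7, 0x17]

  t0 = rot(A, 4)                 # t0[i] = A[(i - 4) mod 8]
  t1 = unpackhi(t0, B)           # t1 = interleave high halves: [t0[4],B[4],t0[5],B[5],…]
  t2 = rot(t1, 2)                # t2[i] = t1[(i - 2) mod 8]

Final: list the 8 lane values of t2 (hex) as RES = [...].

  t0: 33 84 bc b0 1f 29 93 c1
  t1: 1f 21 29 b2 93 b7 c1 17
  t2: c1 17 1f 21 29 b2 93 b7

RES = [0xc1, 0x17, 0x1f, 0x21, 0x29, 0xb2, 0x93, 0xb7]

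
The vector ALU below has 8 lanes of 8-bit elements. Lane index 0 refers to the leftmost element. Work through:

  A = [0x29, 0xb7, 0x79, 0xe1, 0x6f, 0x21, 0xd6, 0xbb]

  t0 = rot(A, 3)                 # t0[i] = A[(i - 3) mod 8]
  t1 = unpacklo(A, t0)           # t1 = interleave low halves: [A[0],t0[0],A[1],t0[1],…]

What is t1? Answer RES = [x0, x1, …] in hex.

  t0: 21 d6 bb 29 b7 79 e1 6f
  t1: 29 21 b7 d6 79 bb e1 29

RES = [0x29, 0x21, 0xb7, 0xd6, 0x79, 0xbb, 0xe1, 0x29]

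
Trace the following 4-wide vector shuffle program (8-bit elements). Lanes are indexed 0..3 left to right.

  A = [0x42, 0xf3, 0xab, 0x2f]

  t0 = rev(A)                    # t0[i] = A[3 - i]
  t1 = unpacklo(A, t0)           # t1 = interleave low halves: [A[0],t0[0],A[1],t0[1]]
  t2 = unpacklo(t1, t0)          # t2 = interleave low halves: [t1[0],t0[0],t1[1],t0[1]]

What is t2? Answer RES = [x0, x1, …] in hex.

RES = [0x42, 0x2f, 0x2f, 0xab]

  t0: 2f ab f3 42
  t1: 42 2f f3 ab
  t2: 42 2f 2f ab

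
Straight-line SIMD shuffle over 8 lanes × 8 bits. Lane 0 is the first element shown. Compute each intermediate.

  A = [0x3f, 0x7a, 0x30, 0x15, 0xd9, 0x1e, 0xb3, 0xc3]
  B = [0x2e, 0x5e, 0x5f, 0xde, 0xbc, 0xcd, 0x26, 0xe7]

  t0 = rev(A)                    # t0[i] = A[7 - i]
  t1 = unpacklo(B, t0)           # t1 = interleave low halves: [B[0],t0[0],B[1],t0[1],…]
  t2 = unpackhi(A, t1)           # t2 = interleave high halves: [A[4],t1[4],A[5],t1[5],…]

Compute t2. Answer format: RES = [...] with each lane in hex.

RES = [0xd9, 0x5f, 0x1e, 0x1e, 0xb3, 0xde, 0xc3, 0xd9]

→ t0 |c3|b3|1e|d9|15|30|7a|3f|
→ t1 |2e|c3|5e|b3|5f|1e|de|d9|
→ t2 |d9|5f|1e|1e|b3|de|c3|d9|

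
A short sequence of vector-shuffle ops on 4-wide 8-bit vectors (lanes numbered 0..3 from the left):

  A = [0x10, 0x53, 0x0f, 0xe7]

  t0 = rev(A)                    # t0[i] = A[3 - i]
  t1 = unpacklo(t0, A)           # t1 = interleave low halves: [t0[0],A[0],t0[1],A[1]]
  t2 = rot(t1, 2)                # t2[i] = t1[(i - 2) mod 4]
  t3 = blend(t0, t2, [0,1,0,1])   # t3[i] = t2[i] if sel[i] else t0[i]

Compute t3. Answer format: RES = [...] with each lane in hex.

t0 = [0xe7, 0x0f, 0x53, 0x10]
t1 = [0xe7, 0x10, 0x0f, 0x53]
t2 = [0x0f, 0x53, 0xe7, 0x10]
t3 = [0xe7, 0x53, 0x53, 0x10]

RES = [0xe7, 0x53, 0x53, 0x10]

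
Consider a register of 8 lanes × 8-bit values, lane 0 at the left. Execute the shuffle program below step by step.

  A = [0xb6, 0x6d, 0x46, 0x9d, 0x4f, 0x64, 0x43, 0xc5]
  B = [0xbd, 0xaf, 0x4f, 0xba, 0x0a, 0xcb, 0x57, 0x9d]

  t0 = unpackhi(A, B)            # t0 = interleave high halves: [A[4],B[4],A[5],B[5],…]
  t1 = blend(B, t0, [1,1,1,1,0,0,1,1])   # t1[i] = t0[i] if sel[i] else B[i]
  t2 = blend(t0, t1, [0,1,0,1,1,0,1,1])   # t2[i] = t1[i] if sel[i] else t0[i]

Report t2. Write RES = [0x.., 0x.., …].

  t0: 4f 0a 64 cb 43 57 c5 9d
  t1: 4f 0a 64 cb 0a cb c5 9d
  t2: 4f 0a 64 cb 0a 57 c5 9d

RES = [0x4f, 0x0a, 0x64, 0xcb, 0x0a, 0x57, 0xc5, 0x9d]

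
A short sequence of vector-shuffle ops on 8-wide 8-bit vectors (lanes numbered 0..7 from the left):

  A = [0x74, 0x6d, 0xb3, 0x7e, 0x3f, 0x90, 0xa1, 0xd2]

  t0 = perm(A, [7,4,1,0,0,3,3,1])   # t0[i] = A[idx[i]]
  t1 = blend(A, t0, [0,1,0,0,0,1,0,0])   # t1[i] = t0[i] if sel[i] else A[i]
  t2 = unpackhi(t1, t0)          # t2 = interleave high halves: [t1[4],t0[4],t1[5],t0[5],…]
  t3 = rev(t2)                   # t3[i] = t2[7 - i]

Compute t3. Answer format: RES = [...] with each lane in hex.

RES = [ 0x6d  0xd2  0x7e  0xa1  0x7e  0x7e  0x74  0x3f ]

  t0: d2 3f 6d 74 74 7e 7e 6d
  t1: 74 3f b3 7e 3f 7e a1 d2
  t2: 3f 74 7e 7e a1 7e d2 6d
  t3: 6d d2 7e a1 7e 7e 74 3f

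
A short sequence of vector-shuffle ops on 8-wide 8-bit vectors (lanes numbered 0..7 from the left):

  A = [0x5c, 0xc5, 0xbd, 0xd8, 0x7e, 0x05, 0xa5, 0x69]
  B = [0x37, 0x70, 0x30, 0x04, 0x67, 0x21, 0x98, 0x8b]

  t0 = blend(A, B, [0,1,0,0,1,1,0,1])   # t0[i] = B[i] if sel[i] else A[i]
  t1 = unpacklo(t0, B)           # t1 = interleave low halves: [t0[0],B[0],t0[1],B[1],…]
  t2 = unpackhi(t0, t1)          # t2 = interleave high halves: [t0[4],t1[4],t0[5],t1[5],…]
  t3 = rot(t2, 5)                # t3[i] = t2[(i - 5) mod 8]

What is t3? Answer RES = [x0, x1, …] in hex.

t0 = [0x5c, 0x70, 0xbd, 0xd8, 0x67, 0x21, 0xa5, 0x8b]
t1 = [0x5c, 0x37, 0x70, 0x70, 0xbd, 0x30, 0xd8, 0x04]
t2 = [0x67, 0xbd, 0x21, 0x30, 0xa5, 0xd8, 0x8b, 0x04]
t3 = [0x30, 0xa5, 0xd8, 0x8b, 0x04, 0x67, 0xbd, 0x21]

RES = [0x30, 0xa5, 0xd8, 0x8b, 0x04, 0x67, 0xbd, 0x21]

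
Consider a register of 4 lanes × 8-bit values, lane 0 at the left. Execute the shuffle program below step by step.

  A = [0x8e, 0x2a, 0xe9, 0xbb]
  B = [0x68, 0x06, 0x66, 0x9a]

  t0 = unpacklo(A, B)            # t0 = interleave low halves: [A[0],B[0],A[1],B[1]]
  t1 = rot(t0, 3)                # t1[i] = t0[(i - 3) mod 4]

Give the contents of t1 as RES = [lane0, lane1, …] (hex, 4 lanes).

→ t0 |8e|68|2a|06|
→ t1 |68|2a|06|8e|

RES = [0x68, 0x2a, 0x06, 0x8e]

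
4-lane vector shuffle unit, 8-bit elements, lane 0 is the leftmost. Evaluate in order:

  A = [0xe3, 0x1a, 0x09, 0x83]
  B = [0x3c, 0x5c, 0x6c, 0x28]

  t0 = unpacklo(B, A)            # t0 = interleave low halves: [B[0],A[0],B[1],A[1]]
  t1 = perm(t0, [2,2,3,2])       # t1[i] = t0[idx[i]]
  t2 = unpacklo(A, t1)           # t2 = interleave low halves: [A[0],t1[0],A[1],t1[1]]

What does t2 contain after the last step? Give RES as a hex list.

t0 = [0x3c, 0xe3, 0x5c, 0x1a]
t1 = [0x5c, 0x5c, 0x1a, 0x5c]
t2 = [0xe3, 0x5c, 0x1a, 0x5c]

RES = [ 0xe3  0x5c  0x1a  0x5c ]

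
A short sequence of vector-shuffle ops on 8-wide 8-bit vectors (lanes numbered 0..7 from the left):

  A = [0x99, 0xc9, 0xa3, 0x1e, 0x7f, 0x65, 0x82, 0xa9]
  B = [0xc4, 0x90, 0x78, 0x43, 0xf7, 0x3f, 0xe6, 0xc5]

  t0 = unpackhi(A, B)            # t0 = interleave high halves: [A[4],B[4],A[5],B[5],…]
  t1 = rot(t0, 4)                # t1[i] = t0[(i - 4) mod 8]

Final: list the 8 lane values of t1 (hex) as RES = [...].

RES = [0x82, 0xe6, 0xa9, 0xc5, 0x7f, 0xf7, 0x65, 0x3f]

t0 = [0x7f, 0xf7, 0x65, 0x3f, 0x82, 0xe6, 0xa9, 0xc5]
t1 = [0x82, 0xe6, 0xa9, 0xc5, 0x7f, 0xf7, 0x65, 0x3f]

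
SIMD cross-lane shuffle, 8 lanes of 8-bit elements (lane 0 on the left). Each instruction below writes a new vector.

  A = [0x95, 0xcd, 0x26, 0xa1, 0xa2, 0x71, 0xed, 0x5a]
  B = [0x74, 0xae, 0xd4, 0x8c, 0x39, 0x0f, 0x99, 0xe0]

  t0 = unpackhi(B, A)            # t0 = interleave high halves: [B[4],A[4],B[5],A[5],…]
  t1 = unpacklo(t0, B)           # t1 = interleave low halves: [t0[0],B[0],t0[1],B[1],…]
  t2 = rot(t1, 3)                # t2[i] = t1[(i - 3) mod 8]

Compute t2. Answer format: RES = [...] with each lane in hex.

  t0: 39 a2 0f 71 99 ed e0 5a
  t1: 39 74 a2 ae 0f d4 71 8c
  t2: d4 71 8c 39 74 a2 ae 0f

RES = [0xd4, 0x71, 0x8c, 0x39, 0x74, 0xa2, 0xae, 0x0f]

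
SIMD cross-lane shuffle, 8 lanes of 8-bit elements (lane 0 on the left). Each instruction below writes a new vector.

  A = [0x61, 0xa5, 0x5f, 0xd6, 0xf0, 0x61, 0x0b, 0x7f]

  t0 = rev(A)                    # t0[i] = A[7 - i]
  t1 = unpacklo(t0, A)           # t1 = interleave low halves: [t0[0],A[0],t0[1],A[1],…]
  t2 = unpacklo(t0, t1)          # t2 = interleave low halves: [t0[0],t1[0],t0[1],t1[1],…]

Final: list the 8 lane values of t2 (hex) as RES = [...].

  t0: 7f 0b 61 f0 d6 5f a5 61
  t1: 7f 61 0b a5 61 5f f0 d6
  t2: 7f 7f 0b 61 61 0b f0 a5

RES = [0x7f, 0x7f, 0x0b, 0x61, 0x61, 0x0b, 0xf0, 0xa5]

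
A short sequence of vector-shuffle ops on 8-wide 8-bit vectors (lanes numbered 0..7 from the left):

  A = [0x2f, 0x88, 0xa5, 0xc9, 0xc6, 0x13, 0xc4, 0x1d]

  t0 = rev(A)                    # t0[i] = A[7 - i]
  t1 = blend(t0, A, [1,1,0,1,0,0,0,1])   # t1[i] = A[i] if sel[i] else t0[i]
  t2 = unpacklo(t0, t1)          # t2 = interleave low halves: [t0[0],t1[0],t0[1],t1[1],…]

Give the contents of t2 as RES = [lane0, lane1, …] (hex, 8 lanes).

RES = [0x1d, 0x2f, 0xc4, 0x88, 0x13, 0x13, 0xc6, 0xc9]

t0 = [0x1d, 0xc4, 0x13, 0xc6, 0xc9, 0xa5, 0x88, 0x2f]
t1 = [0x2f, 0x88, 0x13, 0xc9, 0xc9, 0xa5, 0x88, 0x1d]
t2 = [0x1d, 0x2f, 0xc4, 0x88, 0x13, 0x13, 0xc6, 0xc9]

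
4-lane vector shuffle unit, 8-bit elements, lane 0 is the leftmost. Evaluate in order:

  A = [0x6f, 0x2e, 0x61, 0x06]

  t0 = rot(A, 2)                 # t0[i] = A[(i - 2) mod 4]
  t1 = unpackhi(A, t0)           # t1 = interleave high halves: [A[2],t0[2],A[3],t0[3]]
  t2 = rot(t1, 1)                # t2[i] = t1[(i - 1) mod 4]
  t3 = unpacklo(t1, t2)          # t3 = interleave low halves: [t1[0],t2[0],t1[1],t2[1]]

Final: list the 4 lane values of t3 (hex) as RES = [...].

→ t0 |61|06|6f|2e|
→ t1 |61|6f|06|2e|
→ t2 |2e|61|6f|06|
→ t3 |61|2e|6f|61|

RES = [0x61, 0x2e, 0x6f, 0x61]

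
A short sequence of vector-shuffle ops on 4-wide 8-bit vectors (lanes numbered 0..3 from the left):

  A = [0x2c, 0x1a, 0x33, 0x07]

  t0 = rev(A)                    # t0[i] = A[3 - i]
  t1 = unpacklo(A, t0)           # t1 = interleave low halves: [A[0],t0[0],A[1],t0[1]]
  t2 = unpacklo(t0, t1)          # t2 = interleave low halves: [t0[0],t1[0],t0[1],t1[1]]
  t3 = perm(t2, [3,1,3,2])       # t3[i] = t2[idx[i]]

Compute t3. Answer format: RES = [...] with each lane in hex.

→ t0 |07|33|1a|2c|
→ t1 |2c|07|1a|33|
→ t2 |07|2c|33|07|
→ t3 |07|2c|07|33|

RES = [0x07, 0x2c, 0x07, 0x33]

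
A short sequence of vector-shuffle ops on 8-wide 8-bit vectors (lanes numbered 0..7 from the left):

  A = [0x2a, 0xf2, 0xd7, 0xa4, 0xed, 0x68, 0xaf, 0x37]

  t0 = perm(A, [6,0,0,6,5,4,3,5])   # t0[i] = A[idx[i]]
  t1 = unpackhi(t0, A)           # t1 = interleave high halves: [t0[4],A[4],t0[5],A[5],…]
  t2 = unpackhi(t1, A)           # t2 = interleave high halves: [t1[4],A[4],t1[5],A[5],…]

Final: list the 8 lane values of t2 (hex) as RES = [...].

RES = [ 0xa4  0xed  0xaf  0x68  0x68  0xaf  0x37  0x37 ]

t0 = [0xaf, 0x2a, 0x2a, 0xaf, 0x68, 0xed, 0xa4, 0x68]
t1 = [0x68, 0xed, 0xed, 0x68, 0xa4, 0xaf, 0x68, 0x37]
t2 = [0xa4, 0xed, 0xaf, 0x68, 0x68, 0xaf, 0x37, 0x37]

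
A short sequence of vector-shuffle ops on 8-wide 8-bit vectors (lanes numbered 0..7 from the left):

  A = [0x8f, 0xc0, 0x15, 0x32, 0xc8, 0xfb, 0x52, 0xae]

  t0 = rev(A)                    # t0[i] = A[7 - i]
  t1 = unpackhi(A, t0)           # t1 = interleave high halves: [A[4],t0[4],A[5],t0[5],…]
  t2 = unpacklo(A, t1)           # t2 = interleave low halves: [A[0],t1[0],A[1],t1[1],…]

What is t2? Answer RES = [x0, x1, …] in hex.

RES = [0x8f, 0xc8, 0xc0, 0x32, 0x15, 0xfb, 0x32, 0x15]

t0 = [0xae, 0x52, 0xfb, 0xc8, 0x32, 0x15, 0xc0, 0x8f]
t1 = [0xc8, 0x32, 0xfb, 0x15, 0x52, 0xc0, 0xae, 0x8f]
t2 = [0x8f, 0xc8, 0xc0, 0x32, 0x15, 0xfb, 0x32, 0x15]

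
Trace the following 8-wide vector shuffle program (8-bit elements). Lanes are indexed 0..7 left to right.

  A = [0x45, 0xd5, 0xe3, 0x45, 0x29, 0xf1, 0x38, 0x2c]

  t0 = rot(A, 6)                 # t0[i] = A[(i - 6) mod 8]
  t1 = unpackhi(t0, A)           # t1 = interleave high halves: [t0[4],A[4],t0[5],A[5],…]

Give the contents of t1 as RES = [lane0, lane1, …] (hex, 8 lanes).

RES = [0x38, 0x29, 0x2c, 0xf1, 0x45, 0x38, 0xd5, 0x2c]

→ t0 |e3|45|29|f1|38|2c|45|d5|
→ t1 |38|29|2c|f1|45|38|d5|2c|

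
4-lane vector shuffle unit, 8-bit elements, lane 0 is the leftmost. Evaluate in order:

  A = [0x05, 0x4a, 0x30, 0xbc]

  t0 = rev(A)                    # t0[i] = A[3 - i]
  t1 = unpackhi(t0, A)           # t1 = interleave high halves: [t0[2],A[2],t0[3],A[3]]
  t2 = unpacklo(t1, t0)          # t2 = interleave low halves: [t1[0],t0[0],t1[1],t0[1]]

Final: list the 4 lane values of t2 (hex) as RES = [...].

  t0: bc 30 4a 05
  t1: 4a 30 05 bc
  t2: 4a bc 30 30

RES = [0x4a, 0xbc, 0x30, 0x30]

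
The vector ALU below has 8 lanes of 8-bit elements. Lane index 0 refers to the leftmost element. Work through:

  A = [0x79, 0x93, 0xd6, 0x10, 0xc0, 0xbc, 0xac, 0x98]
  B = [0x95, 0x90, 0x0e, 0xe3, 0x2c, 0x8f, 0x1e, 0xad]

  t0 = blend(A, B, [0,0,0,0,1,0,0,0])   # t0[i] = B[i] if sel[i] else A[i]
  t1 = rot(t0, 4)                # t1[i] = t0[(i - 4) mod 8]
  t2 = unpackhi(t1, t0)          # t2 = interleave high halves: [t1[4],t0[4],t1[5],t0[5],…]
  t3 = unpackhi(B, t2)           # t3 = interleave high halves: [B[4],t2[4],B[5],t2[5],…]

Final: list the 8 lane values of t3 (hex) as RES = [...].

t0 = [0x79, 0x93, 0xd6, 0x10, 0x2c, 0xbc, 0xac, 0x98]
t1 = [0x2c, 0xbc, 0xac, 0x98, 0x79, 0x93, 0xd6, 0x10]
t2 = [0x79, 0x2c, 0x93, 0xbc, 0xd6, 0xac, 0x10, 0x98]
t3 = [0x2c, 0xd6, 0x8f, 0xac, 0x1e, 0x10, 0xad, 0x98]

RES = [ 0x2c  0xd6  0x8f  0xac  0x1e  0x10  0xad  0x98 ]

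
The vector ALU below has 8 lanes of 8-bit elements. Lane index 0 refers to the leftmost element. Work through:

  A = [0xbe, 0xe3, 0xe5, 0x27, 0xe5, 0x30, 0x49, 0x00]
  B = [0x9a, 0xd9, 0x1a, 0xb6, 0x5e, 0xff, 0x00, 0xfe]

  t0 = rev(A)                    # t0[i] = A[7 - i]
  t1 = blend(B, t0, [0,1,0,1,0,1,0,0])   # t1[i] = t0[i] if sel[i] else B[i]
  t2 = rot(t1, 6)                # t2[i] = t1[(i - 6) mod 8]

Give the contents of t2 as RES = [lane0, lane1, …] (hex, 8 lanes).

t0 = [0x00, 0x49, 0x30, 0xe5, 0x27, 0xe5, 0xe3, 0xbe]
t1 = [0x9a, 0x49, 0x1a, 0xe5, 0x5e, 0xe5, 0x00, 0xfe]
t2 = [0x1a, 0xe5, 0x5e, 0xe5, 0x00, 0xfe, 0x9a, 0x49]

RES = [0x1a, 0xe5, 0x5e, 0xe5, 0x00, 0xfe, 0x9a, 0x49]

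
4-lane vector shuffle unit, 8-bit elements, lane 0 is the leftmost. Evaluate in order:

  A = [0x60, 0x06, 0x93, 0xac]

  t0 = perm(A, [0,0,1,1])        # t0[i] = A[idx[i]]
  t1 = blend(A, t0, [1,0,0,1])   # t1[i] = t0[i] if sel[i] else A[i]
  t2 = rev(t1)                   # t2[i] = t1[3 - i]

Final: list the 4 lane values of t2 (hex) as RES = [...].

  t0: 60 60 06 06
  t1: 60 06 93 06
  t2: 06 93 06 60

RES = [0x06, 0x93, 0x06, 0x60]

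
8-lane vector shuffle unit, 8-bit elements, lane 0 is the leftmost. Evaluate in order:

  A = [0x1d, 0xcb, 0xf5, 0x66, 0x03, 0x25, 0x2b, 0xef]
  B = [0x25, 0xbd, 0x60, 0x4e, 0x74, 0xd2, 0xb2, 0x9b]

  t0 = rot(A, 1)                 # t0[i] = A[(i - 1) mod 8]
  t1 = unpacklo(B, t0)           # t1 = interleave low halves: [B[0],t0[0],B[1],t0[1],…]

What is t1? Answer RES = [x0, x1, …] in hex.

  t0: ef 1d cb f5 66 03 25 2b
  t1: 25 ef bd 1d 60 cb 4e f5

RES = [ 0x25  0xef  0xbd  0x1d  0x60  0xcb  0x4e  0xf5 ]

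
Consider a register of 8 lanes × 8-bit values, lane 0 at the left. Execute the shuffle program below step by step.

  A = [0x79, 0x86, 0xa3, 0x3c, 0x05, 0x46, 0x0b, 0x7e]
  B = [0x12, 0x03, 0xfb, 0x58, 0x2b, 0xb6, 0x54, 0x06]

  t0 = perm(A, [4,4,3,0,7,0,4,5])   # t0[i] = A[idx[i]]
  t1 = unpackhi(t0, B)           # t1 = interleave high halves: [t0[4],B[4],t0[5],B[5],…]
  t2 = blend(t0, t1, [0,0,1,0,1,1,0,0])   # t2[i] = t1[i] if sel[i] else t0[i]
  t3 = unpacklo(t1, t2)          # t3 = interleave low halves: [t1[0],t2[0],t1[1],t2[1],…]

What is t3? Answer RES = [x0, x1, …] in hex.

t0 = [0x05, 0x05, 0x3c, 0x79, 0x7e, 0x79, 0x05, 0x46]
t1 = [0x7e, 0x2b, 0x79, 0xb6, 0x05, 0x54, 0x46, 0x06]
t2 = [0x05, 0x05, 0x79, 0x79, 0x05, 0x54, 0x05, 0x46]
t3 = [0x7e, 0x05, 0x2b, 0x05, 0x79, 0x79, 0xb6, 0x79]

RES = [0x7e, 0x05, 0x2b, 0x05, 0x79, 0x79, 0xb6, 0x79]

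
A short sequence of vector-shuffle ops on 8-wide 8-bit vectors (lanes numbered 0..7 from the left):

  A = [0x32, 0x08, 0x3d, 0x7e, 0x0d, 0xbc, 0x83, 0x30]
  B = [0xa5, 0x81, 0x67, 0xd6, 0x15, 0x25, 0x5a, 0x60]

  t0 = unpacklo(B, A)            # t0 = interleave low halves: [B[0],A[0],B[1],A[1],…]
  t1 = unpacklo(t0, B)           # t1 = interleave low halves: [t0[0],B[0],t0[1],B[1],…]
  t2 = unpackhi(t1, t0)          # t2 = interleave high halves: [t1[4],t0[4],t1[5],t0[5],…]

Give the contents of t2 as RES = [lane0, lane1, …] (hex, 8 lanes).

  t0: a5 32 81 08 67 3d d6 7e
  t1: a5 a5 32 81 81 67 08 d6
  t2: 81 67 67 3d 08 d6 d6 7e

RES = [0x81, 0x67, 0x67, 0x3d, 0x08, 0xd6, 0xd6, 0x7e]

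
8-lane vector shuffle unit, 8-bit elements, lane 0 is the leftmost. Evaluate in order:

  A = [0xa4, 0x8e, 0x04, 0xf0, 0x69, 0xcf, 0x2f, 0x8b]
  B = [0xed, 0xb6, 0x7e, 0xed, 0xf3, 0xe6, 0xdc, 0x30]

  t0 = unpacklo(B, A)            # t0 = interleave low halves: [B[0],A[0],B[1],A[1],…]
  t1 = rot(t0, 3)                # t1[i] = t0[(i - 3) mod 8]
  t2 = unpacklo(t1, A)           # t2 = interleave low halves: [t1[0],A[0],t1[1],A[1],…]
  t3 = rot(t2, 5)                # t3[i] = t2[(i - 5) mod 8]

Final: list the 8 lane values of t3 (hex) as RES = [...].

RES = [0x8e, 0xf0, 0x04, 0xed, 0xf0, 0x04, 0xa4, 0xed]

t0 = [0xed, 0xa4, 0xb6, 0x8e, 0x7e, 0x04, 0xed, 0xf0]
t1 = [0x04, 0xed, 0xf0, 0xed, 0xa4, 0xb6, 0x8e, 0x7e]
t2 = [0x04, 0xa4, 0xed, 0x8e, 0xf0, 0x04, 0xed, 0xf0]
t3 = [0x8e, 0xf0, 0x04, 0xed, 0xf0, 0x04, 0xa4, 0xed]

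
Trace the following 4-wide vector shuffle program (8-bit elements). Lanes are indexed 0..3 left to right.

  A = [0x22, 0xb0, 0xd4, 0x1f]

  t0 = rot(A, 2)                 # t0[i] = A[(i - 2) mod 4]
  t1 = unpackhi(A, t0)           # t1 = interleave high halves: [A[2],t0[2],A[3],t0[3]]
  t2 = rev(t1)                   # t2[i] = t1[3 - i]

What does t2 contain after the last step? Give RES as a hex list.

  t0: d4 1f 22 b0
  t1: d4 22 1f b0
  t2: b0 1f 22 d4

RES = [ 0xb0  0x1f  0x22  0xd4 ]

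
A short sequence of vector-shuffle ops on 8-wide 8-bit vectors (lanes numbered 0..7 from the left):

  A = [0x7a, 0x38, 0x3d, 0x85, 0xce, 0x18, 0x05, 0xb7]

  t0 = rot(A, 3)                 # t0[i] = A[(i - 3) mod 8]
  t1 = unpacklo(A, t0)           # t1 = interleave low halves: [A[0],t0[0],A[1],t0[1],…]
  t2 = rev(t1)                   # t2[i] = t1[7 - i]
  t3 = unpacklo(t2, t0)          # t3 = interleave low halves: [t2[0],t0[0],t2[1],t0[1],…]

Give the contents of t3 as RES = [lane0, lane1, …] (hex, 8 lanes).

  t0: 18 05 b7 7a 38 3d 85 ce
  t1: 7a 18 38 05 3d b7 85 7a
  t2: 7a 85 b7 3d 05 38 18 7a
  t3: 7a 18 85 05 b7 b7 3d 7a

RES = [0x7a, 0x18, 0x85, 0x05, 0xb7, 0xb7, 0x3d, 0x7a]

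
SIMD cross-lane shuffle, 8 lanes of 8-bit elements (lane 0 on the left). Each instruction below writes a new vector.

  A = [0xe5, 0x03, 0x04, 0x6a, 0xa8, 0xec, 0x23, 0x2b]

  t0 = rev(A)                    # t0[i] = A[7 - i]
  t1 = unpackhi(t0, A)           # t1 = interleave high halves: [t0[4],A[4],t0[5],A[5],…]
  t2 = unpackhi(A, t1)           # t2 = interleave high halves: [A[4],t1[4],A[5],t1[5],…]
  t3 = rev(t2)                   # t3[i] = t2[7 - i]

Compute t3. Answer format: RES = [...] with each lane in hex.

RES = [ 0x2b  0x2b  0xe5  0x23  0x23  0xec  0x03  0xa8 ]

→ t0 |2b|23|ec|a8|6a|04|03|e5|
→ t1 |6a|a8|04|ec|03|23|e5|2b|
→ t2 |a8|03|ec|23|23|e5|2b|2b|
→ t3 |2b|2b|e5|23|23|ec|03|a8|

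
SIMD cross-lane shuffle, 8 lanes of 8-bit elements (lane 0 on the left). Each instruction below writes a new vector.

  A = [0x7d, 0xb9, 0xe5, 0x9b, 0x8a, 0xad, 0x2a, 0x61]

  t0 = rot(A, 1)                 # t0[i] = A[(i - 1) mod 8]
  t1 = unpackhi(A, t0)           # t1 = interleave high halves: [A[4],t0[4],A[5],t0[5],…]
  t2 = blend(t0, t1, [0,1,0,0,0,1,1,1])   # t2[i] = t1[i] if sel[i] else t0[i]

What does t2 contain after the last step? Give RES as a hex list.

RES = [ 0x61  0x9b  0xb9  0xe5  0x9b  0xad  0x61  0x2a ]

→ t0 |61|7d|b9|e5|9b|8a|ad|2a|
→ t1 |8a|9b|ad|8a|2a|ad|61|2a|
→ t2 |61|9b|b9|e5|9b|ad|61|2a|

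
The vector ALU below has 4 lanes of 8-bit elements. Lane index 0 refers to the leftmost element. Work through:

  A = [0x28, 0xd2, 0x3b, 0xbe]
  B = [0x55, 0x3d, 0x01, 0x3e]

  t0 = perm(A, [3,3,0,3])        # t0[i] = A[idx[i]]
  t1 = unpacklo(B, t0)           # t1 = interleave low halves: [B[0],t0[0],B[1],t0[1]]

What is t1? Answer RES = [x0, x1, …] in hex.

t0 = [0xbe, 0xbe, 0x28, 0xbe]
t1 = [0x55, 0xbe, 0x3d, 0xbe]

RES = [ 0x55  0xbe  0x3d  0xbe ]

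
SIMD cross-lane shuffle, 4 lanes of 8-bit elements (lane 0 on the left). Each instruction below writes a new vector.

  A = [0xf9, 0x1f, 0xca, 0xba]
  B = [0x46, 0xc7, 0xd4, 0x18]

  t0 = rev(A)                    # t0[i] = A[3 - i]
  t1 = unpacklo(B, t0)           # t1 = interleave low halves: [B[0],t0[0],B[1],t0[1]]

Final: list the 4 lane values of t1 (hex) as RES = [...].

→ t0 |ba|ca|1f|f9|
→ t1 |46|ba|c7|ca|

RES = [0x46, 0xba, 0xc7, 0xca]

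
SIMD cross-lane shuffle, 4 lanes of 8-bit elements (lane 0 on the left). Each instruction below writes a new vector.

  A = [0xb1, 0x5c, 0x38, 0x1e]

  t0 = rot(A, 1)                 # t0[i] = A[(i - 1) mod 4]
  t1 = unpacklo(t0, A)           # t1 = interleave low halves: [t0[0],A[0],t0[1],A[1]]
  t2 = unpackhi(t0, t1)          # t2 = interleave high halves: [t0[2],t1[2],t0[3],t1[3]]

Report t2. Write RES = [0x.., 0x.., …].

RES = [0x5c, 0xb1, 0x38, 0x5c]

  t0: 1e b1 5c 38
  t1: 1e b1 b1 5c
  t2: 5c b1 38 5c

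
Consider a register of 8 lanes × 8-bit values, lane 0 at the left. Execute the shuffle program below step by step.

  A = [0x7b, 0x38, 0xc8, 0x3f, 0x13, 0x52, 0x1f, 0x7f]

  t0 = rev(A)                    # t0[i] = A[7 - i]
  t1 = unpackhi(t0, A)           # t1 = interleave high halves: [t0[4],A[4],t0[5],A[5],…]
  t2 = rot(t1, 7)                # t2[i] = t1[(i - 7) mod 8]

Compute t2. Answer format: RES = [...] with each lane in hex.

→ t0 |7f|1f|52|13|3f|c8|38|7b|
→ t1 |3f|13|c8|52|38|1f|7b|7f|
→ t2 |13|c8|52|38|1f|7b|7f|3f|

RES = [ 0x13  0xc8  0x52  0x38  0x1f  0x7b  0x7f  0x3f ]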